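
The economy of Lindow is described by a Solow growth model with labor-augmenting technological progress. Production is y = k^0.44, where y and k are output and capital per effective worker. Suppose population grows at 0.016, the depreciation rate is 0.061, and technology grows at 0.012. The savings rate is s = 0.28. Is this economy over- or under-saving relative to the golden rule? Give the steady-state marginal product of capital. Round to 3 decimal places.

Break-even investment rate: n + g + δ = 0.016 + 0.012 + 0.061 = 0.089.
Steady-state k*: s·k^0.44 = 0.089·k gives k* = (0.28/0.089)^(1/0.56) ≈ 7.7423.
MPK = 0.44·7.7423^(-0.56) ≈ 0.1399.
MPK > n+g+δ = 0.089, so the economy is dynamically efficient (under-saving).

under-saving; MPK ≈ 0.140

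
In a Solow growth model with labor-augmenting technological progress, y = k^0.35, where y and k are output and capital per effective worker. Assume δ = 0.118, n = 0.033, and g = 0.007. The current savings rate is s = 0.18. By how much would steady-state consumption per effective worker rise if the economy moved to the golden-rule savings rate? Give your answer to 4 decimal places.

Δc ≈ 0.1179

n + g + δ = 0.033 + 0.007 + 0.118 = 0.158.
Current steady state (s = 0.18): k* = (0.18/0.158)^(1/0.65) ≈ 1.2221, y* = 1.2221^0.35 ≈ 1.0727, c* = (1−0.18)·1.0727 ≈ 0.8796.
Maximizing c = f(k) − (n+g+δ)·k gives f'(k) = n+g+δ, i.e. 0.35·k^(0.35−1) = 0.158, so k_gold = (0.35/0.158)^(1/0.65) ≈ 3.3994.
y_gold = 3.3994^0.35 ≈ 1.5346, c_gold = y_gold − 0.158·k_gold ≈ 0.9975.
Gain: Δc = 0.9975 − 0.8796 ≈ 0.1179.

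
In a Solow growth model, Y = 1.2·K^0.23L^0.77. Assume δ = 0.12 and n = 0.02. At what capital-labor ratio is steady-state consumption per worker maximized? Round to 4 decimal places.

k_gold ≈ 2.4145

n + δ = 0.02 + 0.12 = 0.14.
Golden rule sets MPK = n+δ: 0.23·1.2·k^(0.23−1) = 0.14, so k_gold = (0.23·1.2/0.14)^(1/0.77) ≈ 2.4145.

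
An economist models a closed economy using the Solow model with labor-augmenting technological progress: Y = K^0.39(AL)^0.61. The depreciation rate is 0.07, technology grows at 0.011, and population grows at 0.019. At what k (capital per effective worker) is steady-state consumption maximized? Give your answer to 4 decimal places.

Capital per effective worker breaks even when investment replaces (n + g + δ)·k; here n + g + δ = 0.1.
Golden rule sets MPK = n+g+δ: 0.39·k^(0.39−1) = 0.1, so k_gold = (0.39/0.1)^(1/0.61) ≈ 9.3102.

k_gold ≈ 9.3102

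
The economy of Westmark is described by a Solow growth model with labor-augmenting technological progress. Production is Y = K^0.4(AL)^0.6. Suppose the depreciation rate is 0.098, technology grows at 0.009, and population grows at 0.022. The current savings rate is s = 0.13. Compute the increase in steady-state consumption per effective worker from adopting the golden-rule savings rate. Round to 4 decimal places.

Break-even investment rate: n + g + δ = 0.022 + 0.009 + 0.098 = 0.129.
Current steady state (s = 0.13): k* = (0.13/0.129)^(1/0.6) ≈ 1.0130, y* = 1.0130^0.4 ≈ 1.0052, c* = (1−0.13)·1.0052 ≈ 0.8745.
Setting f'(k) = n+g+δ gives 0.4·k^(0.4−1) = 0.129, hence k_gold = (0.4/0.129)^(1/0.6) ≈ 6.5935.
y_gold = 6.5935^0.4 ≈ 2.1264, c_gold = y_gold − 0.129·k_gold ≈ 1.2758.
Gain: Δc = 1.2758 − 0.8745 ≈ 0.4014.

Δc ≈ 0.4014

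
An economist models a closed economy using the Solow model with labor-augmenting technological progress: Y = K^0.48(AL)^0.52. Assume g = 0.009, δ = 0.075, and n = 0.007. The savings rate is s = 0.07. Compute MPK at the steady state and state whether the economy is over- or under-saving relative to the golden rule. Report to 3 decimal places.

under-saving; MPK ≈ 0.624

Break-even investment rate: n + g + δ = 0.007 + 0.009 + 0.075 = 0.091.
Steady-state k*: s·k^0.48 = 0.091·k gives k* = (0.07/0.091)^(1/0.52) ≈ 0.6038.
MPK = 0.48·0.6038^(-0.52) ≈ 0.6240.
MPK > n+g+δ = 0.091, so the economy is dynamically efficient (under-saving).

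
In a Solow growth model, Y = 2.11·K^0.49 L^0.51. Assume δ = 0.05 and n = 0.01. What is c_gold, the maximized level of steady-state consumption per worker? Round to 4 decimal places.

Break-even investment rate: n + δ = 0.01 + 0.05 = 0.06.
Maximizing c = f(k) − (n+δ)·k gives f'(k) = n+δ, i.e. 0.49·2.11·k^(0.49−1) = 0.06, so k_gold = (0.49·2.11/0.06)^(1/0.51) ≈ 265.5652.
y_gold = 2.11·265.5652^0.49 ≈ 32.5182.
c_gold = y_gold − (n+δ)·k_gold = 32.5182 − 0.06·265.5652 ≈ 16.5843.

c_gold ≈ 16.5843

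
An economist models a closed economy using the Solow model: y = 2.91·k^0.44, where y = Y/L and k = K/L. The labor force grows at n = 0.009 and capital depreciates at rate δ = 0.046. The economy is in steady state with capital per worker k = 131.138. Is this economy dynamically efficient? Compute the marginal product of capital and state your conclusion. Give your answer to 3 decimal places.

n + δ = 0.009 + 0.046 = 0.055.
MPK = 0.44·2.91·k^(0.44−1) = 0.44·2.91·131.138^(-0.56) ≈ 0.0834.
MPK > 0.055, so the economy is dynamically efficient (under-saving).

dynamically efficient; MPK ≈ 0.083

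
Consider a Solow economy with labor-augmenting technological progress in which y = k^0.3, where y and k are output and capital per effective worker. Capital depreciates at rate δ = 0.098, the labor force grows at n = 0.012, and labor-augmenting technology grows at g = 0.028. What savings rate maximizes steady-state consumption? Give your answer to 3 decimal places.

Capital per effective worker breaks even when investment replaces (n + g + δ)·k; here n + g + δ = 0.138.
At the golden rule MPK = n+g+δ, and in any Cobb-Douglas steady state s = (n+g+δ)·k/y = MPK·k/y = capital's share 0.3.

s_gold = 0.300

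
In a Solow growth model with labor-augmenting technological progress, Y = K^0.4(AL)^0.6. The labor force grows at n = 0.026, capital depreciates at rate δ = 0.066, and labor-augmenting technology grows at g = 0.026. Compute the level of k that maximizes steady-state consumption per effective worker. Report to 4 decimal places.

k_gold ≈ 7.6494

The effective depreciation rate is n + g + δ = 0.026 + 0.026 + 0.066 = 0.118.
Setting f'(k) = n+g+δ gives 0.4·k^(0.4−1) = 0.118, hence k_gold = (0.4/0.118)^(1/0.6) ≈ 7.6494.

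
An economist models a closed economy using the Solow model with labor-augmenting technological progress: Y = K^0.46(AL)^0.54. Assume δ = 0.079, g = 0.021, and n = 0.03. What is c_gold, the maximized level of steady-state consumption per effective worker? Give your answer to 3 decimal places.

Break-even investment rate: n + g + δ = 0.03 + 0.021 + 0.079 = 0.13.
Maximizing c = f(k) − (n+g+δ)·k gives f'(k) = n+g+δ, i.e. 0.46·k^(0.46−1) = 0.13, so k_gold = (0.46/0.13)^(1/0.54) ≈ 10.3830.
y_gold = 10.3830^0.46 ≈ 2.9343.
c_gold = y_gold − (n+g+δ)·k_gold = 2.9343 − 0.13·10.3830 ≈ 1.5845.

c_gold ≈ 1.585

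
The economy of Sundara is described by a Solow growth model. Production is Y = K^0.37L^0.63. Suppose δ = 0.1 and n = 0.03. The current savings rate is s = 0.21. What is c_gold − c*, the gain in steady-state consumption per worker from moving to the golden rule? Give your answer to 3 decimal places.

Δc ≈ 0.117

Capital per worker breaks even when investment replaces (n + δ)·k; here n + δ = 0.13.
Current steady state (s = 0.21): k* = (0.21/0.13)^(1/0.63) ≈ 2.1409, y* = 2.1409^0.37 ≈ 1.3253, c* = (1−0.21)·1.3253 ≈ 1.0470.
Golden rule sets MPK = n+δ: 0.37·k^(0.37−1) = 0.13, so k_gold = (0.37/0.13)^(1/0.63) ≈ 5.2607.
y_gold = 5.2607^0.37 ≈ 1.8484, c_gold = y_gold − 0.13·k_gold ≈ 1.1645.
Gain: Δc = 1.1645 − 1.0470 ≈ 0.1175.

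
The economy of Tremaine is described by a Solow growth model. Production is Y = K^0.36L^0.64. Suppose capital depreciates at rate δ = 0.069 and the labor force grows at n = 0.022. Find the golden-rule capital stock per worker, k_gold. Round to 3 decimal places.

k_gold ≈ 8.575

Capital per worker breaks even when investment replaces (n + δ)·k; here n + δ = 0.091.
Golden rule sets MPK = n+δ: 0.36·k^(0.36−1) = 0.091, so k_gold = (0.36/0.091)^(1/0.64) ≈ 8.5747.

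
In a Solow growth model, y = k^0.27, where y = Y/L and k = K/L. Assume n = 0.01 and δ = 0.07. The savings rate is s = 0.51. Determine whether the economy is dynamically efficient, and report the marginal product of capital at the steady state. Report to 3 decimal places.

dynamically inefficient; MPK ≈ 0.042

n + δ = 0.01 + 0.07 = 0.08.
Steady-state k*: s·k^0.27 = 0.08·k gives k* = (0.51/0.08)^(1/0.73) ≈ 12.6482.
MPK = 0.27·12.6482^(-0.73) ≈ 0.0424.
MPK < n+δ = 0.08, so the economy is dynamically inefficient (over-saving).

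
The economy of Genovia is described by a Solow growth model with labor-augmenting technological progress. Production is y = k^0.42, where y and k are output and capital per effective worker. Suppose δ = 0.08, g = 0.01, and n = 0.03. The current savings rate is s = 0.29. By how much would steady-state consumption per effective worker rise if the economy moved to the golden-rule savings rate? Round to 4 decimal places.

Δc ≈ 0.0917

Break-even investment rate: n + g + δ = 0.03 + 0.01 + 0.08 = 0.12.
Current steady state (s = 0.29): k* = (0.29/0.12)^(1/0.58) ≈ 4.5785, y* = 4.5785^0.42 ≈ 1.8945, c* = (1−0.29)·1.8945 ≈ 1.3451.
Golden rule sets MPK = n+g+δ: 0.42·k^(0.42−1) = 0.12, so k_gold = (0.42/0.12)^(1/0.58) ≈ 8.6706.
y_gold = 8.6706^0.42 ≈ 2.4773, c_gold = y_gold − 0.12·k_gold ≈ 1.4368.
Gain: Δc = 1.4368 − 1.3451 ≈ 0.0917.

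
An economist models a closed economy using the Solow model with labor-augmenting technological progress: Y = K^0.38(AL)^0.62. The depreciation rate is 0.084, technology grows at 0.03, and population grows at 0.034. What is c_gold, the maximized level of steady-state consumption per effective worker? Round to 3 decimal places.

c_gold ≈ 1.105

n + g + δ = 0.034 + 0.03 + 0.084 = 0.148.
At the golden rule the marginal product of capital equals n+g+δ: 0.38·k^(0.38−1) = 0.148. Solving, k_gold = (0.38/0.148)^(1/0.62) ≈ 4.5763.
y_gold = 4.5763^0.38 ≈ 1.7824.
c_gold = y_gold − (n+g+δ)·k_gold = 1.7824 − 0.148·4.5763 ≈ 1.1051.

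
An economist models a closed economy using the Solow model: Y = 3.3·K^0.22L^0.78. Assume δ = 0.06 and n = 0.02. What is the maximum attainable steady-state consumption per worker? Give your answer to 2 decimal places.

c_gold ≈ 4.79

Break-even investment rate: n + δ = 0.02 + 0.06 = 0.08.
At the golden rule the marginal product of capital equals n+δ: 0.22·3.3·k^(0.22−1) = 0.08. Solving, k_gold = (0.22·3.3/0.08)^(1/0.78) ≈ 16.9047.
y_gold = 3.3·16.9047^0.22 ≈ 6.1472.
c_gold = y_gold − (n+δ)·k_gold = 6.1472 − 0.08·16.9047 ≈ 4.7948.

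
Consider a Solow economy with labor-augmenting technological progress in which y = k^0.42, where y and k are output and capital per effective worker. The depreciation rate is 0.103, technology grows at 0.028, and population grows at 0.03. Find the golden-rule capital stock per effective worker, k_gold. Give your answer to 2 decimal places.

k_gold ≈ 5.22

The effective depreciation rate is n + g + δ = 0.03 + 0.028 + 0.103 = 0.161.
Maximizing c = f(k) − (n+g+δ)·k gives f'(k) = n+g+δ, i.e. 0.42·k^(0.42−1) = 0.161, so k_gold = (0.42/0.161)^(1/0.58) ≈ 5.2236.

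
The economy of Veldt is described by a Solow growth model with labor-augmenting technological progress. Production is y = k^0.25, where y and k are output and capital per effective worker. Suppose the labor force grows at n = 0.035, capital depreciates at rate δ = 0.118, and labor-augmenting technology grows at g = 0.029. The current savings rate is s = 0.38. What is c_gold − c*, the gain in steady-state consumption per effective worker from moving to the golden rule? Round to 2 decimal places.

Capital per effective worker breaks even when investment replaces (n + g + δ)·k; here n + g + δ = 0.182.
Current steady state (s = 0.38): k* = (0.38/0.182)^(1/0.75) ≈ 2.6686, y* = 2.6686^0.25 ≈ 1.2781, c* = (1−0.38)·1.2781 ≈ 0.7924.
Maximizing c = f(k) − (n+g+δ)·k gives f'(k) = n+g+δ, i.e. 0.25·k^(0.25−1) = 0.182, so k_gold = (0.25/0.182)^(1/0.75) ≈ 1.5270.
y_gold = 1.5270^0.25 ≈ 1.1116, c_gold = y_gold − 0.182·k_gold ≈ 0.8337.
Gain: Δc = 0.8337 − 0.7924 ≈ 0.0413.

Δc ≈ 0.04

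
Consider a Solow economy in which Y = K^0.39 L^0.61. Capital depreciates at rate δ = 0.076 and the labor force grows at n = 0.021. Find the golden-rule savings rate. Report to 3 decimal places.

Capital per worker breaks even when investment replaces (n + δ)·k; here n + δ = 0.097.
At the golden rule MPK = n+δ, and in any Cobb-Douglas steady state s = (n+δ)·k/y = MPK·k/y = capital's share 0.39.

s_gold = 0.390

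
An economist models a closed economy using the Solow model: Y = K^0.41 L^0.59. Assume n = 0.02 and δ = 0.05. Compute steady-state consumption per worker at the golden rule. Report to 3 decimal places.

c_gold ≈ 2.015

Break-even investment rate: n + δ = 0.02 + 0.05 = 0.07.
Maximizing c = f(k) − (n+δ)·k gives f'(k) = n+δ, i.e. 0.41·k^(0.41−1) = 0.07, so k_gold = (0.41/0.07)^(1/0.59) ≈ 20.0061.
y_gold = 20.0061^0.41 ≈ 3.4157.
c_gold = y_gold − (n+δ)·k_gold = 3.4157 − 0.07·20.0061 ≈ 2.0152.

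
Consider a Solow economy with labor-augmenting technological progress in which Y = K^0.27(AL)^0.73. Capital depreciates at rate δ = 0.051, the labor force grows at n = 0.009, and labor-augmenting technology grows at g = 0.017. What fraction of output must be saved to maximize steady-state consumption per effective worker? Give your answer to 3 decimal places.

s_gold = 0.270

Break-even investment rate: n + g + δ = 0.009 + 0.017 + 0.051 = 0.077.
At the golden rule MPK = n+g+δ, and in any Cobb-Douglas steady state s = (n+g+δ)·k/y = MPK·k/y = capital's share 0.27.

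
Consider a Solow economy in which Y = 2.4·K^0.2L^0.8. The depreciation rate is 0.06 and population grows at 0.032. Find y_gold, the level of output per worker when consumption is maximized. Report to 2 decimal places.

y_gold ≈ 3.63

The effective depreciation rate is n + δ = 0.032 + 0.06 = 0.092.
Golden rule sets MPK = n+δ: 0.2·2.4·k^(0.2−1) = 0.092, so k_gold = (0.2·2.4/0.092)^(1/0.8) ≈ 7.8853.
Output: y_gold = 2.4·k_gold^0.2 = 2.4·7.8853^0.2 ≈ 3.6272.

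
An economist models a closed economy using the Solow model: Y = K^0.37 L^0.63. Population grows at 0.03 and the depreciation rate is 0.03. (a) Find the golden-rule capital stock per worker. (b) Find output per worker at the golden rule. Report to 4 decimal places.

n + δ = 0.03 + 0.03 = 0.06.
Setting f'(k) = n+δ gives 0.37·k^(0.37−1) = 0.06, hence k_gold = (0.37/0.06)^(1/0.63) ≈ 17.9493.
y_gold = 17.9493^0.37 ≈ 2.9107.

(a) k_gold ≈ 17.9493; (b) y_gold ≈ 2.9107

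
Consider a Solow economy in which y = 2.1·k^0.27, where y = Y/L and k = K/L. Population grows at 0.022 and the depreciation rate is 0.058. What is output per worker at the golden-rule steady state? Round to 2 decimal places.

Capital per worker breaks even when investment replaces (n + δ)·k; here n + δ = 0.08.
At the golden rule the marginal product of capital equals n+δ: 0.27·2.1·k^(0.27−1) = 0.08. Solving, k_gold = (0.27·2.1/0.08)^(1/0.73) ≈ 14.6238.
Output: y_gold = 2.1·k_gold^0.27 = 2.1·14.6238^0.27 ≈ 4.3330.

y_gold ≈ 4.33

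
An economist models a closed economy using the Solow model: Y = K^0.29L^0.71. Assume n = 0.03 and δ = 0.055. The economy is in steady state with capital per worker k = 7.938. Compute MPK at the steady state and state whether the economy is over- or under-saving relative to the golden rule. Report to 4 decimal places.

over-saving; MPK ≈ 0.0666

n + δ = 0.03 + 0.055 = 0.085.
MPK = 0.29·k^(0.29−1) = 0.29·7.938^(-0.71) ≈ 0.0666.
MPK < 0.085, so the economy is dynamically inefficient (over-saving).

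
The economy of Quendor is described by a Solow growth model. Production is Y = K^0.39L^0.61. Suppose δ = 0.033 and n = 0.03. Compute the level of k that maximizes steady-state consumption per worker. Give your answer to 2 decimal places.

k_gold ≈ 19.86

Break-even investment rate: n + δ = 0.03 + 0.033 = 0.063.
Maximizing c = f(k) − (n+δ)·k gives f'(k) = n+δ, i.e. 0.39·k^(0.39−1) = 0.063, so k_gold = (0.39/0.063)^(1/0.61) ≈ 19.8568.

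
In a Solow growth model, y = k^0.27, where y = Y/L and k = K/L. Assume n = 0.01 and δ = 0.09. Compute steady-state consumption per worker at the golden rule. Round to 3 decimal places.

Break-even investment rate: n + δ = 0.01 + 0.09 = 0.1.
Maximizing c = f(k) − (n+δ)·k gives f'(k) = n+δ, i.e. 0.27·k^(0.27−1) = 0.1, so k_gold = (0.27/0.1)^(1/0.73) ≈ 3.8986.
y_gold = 3.8986^0.27 ≈ 1.4439.
c_gold = y_gold − (n+δ)·k_gold = 1.4439 − 0.1·3.8986 ≈ 1.0541.

c_gold ≈ 1.054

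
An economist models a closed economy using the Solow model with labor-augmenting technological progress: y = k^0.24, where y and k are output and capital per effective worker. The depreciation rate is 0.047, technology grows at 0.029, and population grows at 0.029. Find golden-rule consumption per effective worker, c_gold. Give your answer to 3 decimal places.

c_gold ≈ 0.987

Capital per effective worker breaks even when investment replaces (n + g + δ)·k; here n + g + δ = 0.105.
Maximizing c = f(k) − (n+g+δ)·k gives f'(k) = n+g+δ, i.e. 0.24·k^(0.24−1) = 0.105, so k_gold = (0.24/0.105)^(1/0.76) ≈ 2.9675.
y_gold = 2.9675^0.24 ≈ 1.2983.
c_gold = y_gold − (n+g+δ)·k_gold = 1.2983 − 0.105·2.9675 ≈ 0.9867.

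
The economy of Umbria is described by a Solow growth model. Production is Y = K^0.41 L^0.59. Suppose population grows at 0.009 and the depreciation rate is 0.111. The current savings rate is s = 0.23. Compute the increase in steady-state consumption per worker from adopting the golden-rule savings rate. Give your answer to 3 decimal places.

n + δ = 0.009 + 0.111 = 0.12.
Current steady state (s = 0.23): k* = (0.23/0.12)^(1/0.59) ≈ 3.0123, y* = 3.0123^0.41 ≈ 1.5716, c* = (1−0.23)·1.5716 ≈ 1.2101.
Setting f'(k) = n+δ gives 0.41·k^(0.41−1) = 0.12, hence k_gold = (0.41/0.12)^(1/0.59) ≈ 8.0244.
y_gold = 8.0244^0.41 ≈ 2.3486, c_gold = y_gold − 0.12·k_gold ≈ 1.3857.
Gain: Δc = 1.3857 − 1.2101 ≈ 0.1755.

Δc ≈ 0.176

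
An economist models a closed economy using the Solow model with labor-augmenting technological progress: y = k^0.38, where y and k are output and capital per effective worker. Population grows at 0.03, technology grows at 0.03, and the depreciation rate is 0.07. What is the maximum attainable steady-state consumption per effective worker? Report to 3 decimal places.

c_gold ≈ 1.196

Capital per effective worker breaks even when investment replaces (n + g + δ)·k; here n + g + δ = 0.13.
At the golden rule the marginal product of capital equals n+g+δ: 0.38·k^(0.38−1) = 0.13. Solving, k_gold = (0.38/0.13)^(1/0.62) ≈ 5.6410.
y_gold = 5.6410^0.38 ≈ 1.9298.
c_gold = y_gold − (n+g+δ)·k_gold = 1.9298 − 0.13·5.6410 ≈ 1.1965.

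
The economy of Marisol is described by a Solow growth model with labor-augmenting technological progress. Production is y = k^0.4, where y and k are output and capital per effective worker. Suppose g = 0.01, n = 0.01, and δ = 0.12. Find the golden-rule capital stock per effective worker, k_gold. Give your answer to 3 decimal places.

Capital per effective worker breaks even when investment replaces (n + g + δ)·k; here n + g + δ = 0.14.
At the golden rule the marginal product of capital equals n+g+δ: 0.4·k^(0.4−1) = 0.14. Solving, k_gold = (0.4/0.14)^(1/0.6) ≈ 5.7529.

k_gold ≈ 5.753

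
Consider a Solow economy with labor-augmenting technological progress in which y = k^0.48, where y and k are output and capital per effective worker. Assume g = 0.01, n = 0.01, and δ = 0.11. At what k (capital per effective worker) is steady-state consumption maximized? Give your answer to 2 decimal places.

k_gold ≈ 12.33

The effective depreciation rate is n + g + δ = 0.01 + 0.01 + 0.11 = 0.13.
Golden rule sets MPK = n+g+δ: 0.48·k^(0.48−1) = 0.13, so k_gold = (0.48/0.13)^(1/0.52) ≈ 12.3298.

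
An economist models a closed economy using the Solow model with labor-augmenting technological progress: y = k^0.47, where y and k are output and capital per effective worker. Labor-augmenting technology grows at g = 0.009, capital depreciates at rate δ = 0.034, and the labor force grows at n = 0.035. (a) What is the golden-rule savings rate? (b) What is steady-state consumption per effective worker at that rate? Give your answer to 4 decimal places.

(a) s_gold = 0.4700; (b) c_gold ≈ 2.6060

Capital per effective worker breaks even when investment replaces (n + g + δ)·k; here n + g + δ = 0.078.
For Cobb-Douglas, s_gold equals capital's share: s_gold = 0.47.
At the golden rule the marginal product of capital equals n+g+δ: 0.47·k^(0.47−1) = 0.078. Solving, k_gold = (0.47/0.078)^(1/0.53) ≈ 29.6281.
y_gold = 29.6281^0.47 ≈ 4.9170; c_gold = (1−0.47)·y_gold ≈ 2.6060.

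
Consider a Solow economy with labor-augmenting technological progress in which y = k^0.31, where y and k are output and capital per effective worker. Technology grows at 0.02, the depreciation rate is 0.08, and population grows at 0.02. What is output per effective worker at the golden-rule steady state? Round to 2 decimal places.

y_gold ≈ 1.53

The effective depreciation rate is n + g + δ = 0.02 + 0.02 + 0.08 = 0.12.
Maximizing c = f(k) − (n+g+δ)·k gives f'(k) = n+g+δ, i.e. 0.31·k^(0.31−1) = 0.12, so k_gold = (0.31/0.12)^(1/0.69) ≈ 3.9570.
Output: y_gold = k_gold^0.31 = 3.9570^0.31 ≈ 1.5317.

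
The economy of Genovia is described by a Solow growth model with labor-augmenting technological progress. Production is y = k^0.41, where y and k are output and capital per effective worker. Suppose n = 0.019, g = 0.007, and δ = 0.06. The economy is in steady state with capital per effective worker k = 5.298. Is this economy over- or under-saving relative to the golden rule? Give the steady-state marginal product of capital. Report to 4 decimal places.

The effective depreciation rate is n + g + δ = 0.019 + 0.007 + 0.06 = 0.086.
MPK = 0.41·k^(0.41−1) = 0.41·5.298^(-0.59) ≈ 0.1533.
MPK > 0.086, so the economy is dynamically efficient (under-saving).

under-saving; MPK ≈ 0.1533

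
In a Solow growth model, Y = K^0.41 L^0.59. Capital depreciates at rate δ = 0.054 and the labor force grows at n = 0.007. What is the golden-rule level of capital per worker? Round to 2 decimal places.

k_gold ≈ 25.26

The effective depreciation rate is n + δ = 0.007 + 0.054 = 0.061.
Setting f'(k) = n+δ gives 0.41·k^(0.41−1) = 0.061, hence k_gold = (0.41/0.061)^(1/0.59) ≈ 25.2618.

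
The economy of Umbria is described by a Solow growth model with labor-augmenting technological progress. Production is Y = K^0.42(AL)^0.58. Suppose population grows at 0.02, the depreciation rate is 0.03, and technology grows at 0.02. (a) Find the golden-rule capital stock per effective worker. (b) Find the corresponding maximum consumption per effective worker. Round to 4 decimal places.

(a) k_gold ≈ 21.9604; (b) c_gold ≈ 2.1228

n + g + δ = 0.02 + 0.02 + 0.03 = 0.07.
Maximizing c = f(k) − (n+g+δ)·k gives f'(k) = n+g+δ, i.e. 0.42·k^(0.42−1) = 0.07, so k_gold = (0.42/0.07)^(1/0.58) ≈ 21.9604.
y_gold = 21.9604^0.42 ≈ 3.6601; c_gold = y_gold − 0.07·k_gold ≈ 2.1228.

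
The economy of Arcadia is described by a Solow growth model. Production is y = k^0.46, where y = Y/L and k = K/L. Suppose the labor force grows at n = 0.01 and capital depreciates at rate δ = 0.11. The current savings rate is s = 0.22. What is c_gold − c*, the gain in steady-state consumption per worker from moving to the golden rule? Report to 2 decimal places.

n + δ = 0.01 + 0.11 = 0.12.
Current steady state (s = 0.22): k* = (0.22/0.12)^(1/0.54) ≈ 3.0724, y* = 3.0724^0.46 ≈ 1.6759, c* = (1−0.22)·1.6759 ≈ 1.3072.
Setting f'(k) = n+δ gives 0.46·k^(0.46−1) = 0.12, hence k_gold = (0.46/0.12)^(1/0.54) ≈ 12.0420.
y_gold = 12.0420^0.46 ≈ 3.1414, c_gold = y_gold − 0.12·k_gold ≈ 1.6963.
Gain: Δc = 1.6963 − 1.3072 ≈ 0.3892.

Δc ≈ 0.39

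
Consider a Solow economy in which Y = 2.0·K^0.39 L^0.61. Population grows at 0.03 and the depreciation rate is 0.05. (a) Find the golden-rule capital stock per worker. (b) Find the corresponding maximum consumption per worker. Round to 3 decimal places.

(a) k_gold ≈ 41.814; (b) c_gold ≈ 5.232

n + δ = 0.03 + 0.05 = 0.08.
Golden rule sets MPK = n+δ: 0.39·2.0·k^(0.39−1) = 0.08, so k_gold = (0.39·2.0/0.08)^(1/0.61) ≈ 41.8137.
y_gold = 2.0·41.8137^0.39 ≈ 8.5772; c_gold = y_gold − 0.08·k_gold ≈ 5.2321.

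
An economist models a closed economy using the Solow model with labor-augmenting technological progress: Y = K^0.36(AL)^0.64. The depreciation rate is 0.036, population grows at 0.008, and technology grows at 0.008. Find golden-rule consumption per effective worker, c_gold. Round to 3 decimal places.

c_gold ≈ 1.900

Capital per effective worker breaks even when investment replaces (n + g + δ)·k; here n + g + δ = 0.052.
At the golden rule the marginal product of capital equals n+g+δ: 0.36·k^(0.36−1) = 0.052. Solving, k_gold = (0.36/0.052)^(1/0.64) ≈ 20.5574.
y_gold = 20.5574^0.36 ≈ 2.9694.
c_gold = y_gold − (n+g+δ)·k_gold = 2.9694 − 0.052·20.5574 ≈ 1.9004.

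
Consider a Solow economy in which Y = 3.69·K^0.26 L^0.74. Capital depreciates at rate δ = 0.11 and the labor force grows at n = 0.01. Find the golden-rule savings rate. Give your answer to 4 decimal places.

s_gold = 0.2600

Capital per worker breaks even when investment replaces (n + δ)·k; here n + δ = 0.12.
At the golden rule MPK = n+δ, and in any Cobb-Douglas steady state s = (n+δ)·k/y = MPK·k/y = capital's share 0.26.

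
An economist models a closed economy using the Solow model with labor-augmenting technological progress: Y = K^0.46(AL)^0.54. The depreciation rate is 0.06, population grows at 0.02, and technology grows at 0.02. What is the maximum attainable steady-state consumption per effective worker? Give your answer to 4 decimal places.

c_gold ≈ 1.9814

Break-even investment rate: n + g + δ = 0.02 + 0.02 + 0.06 = 0.1.
Golden rule sets MPK = n+g+δ: 0.46·k^(0.46−1) = 0.1, so k_gold = (0.46/0.1)^(1/0.54) ≈ 16.8783.
y_gold = 16.8783^0.46 ≈ 3.6692.
c_gold = y_gold − (n+g+δ)·k_gold = 3.6692 − 0.1·16.8783 ≈ 1.9814.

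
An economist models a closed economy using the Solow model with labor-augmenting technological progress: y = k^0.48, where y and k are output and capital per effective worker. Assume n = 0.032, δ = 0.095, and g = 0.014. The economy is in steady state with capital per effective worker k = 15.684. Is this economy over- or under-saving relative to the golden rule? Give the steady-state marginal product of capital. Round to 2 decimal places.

over-saving; MPK ≈ 0.11

Capital per effective worker breaks even when investment replaces (n + g + δ)·k; here n + g + δ = 0.141.
MPK = 0.48·k^(0.48−1) = 0.48·15.684^(-0.52) ≈ 0.1147.
MPK < 0.141, so the economy is dynamically inefficient (over-saving).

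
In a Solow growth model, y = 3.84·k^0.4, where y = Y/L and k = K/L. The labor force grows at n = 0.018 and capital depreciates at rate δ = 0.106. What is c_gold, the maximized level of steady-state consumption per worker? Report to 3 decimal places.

c_gold ≈ 12.335

n + δ = 0.018 + 0.106 = 0.124.
At the golden rule the marginal product of capital equals n+δ: 0.4·3.84·k^(0.4−1) = 0.124. Solving, k_gold = (0.4·3.84/0.124)^(1/0.6) ≈ 66.3156.
y_gold = 3.84·66.3156^0.4 ≈ 20.5578.
c_gold = y_gold − (n+δ)·k_gold = 20.5578 − 0.124·66.3156 ≈ 12.3347.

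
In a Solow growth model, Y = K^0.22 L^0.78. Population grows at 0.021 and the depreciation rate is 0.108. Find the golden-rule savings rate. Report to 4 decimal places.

Break-even investment rate: n + δ = 0.021 + 0.108 = 0.129.
At the golden rule MPK = n+δ, and in any Cobb-Douglas steady state s = (n+δ)·k/y = MPK·k/y = capital's share 0.22.

s_gold = 0.2200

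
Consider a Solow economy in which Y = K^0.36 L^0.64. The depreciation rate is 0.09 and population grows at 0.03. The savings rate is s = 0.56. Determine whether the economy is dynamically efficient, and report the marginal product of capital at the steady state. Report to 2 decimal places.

Capital per worker breaks even when investment replaces (n + δ)·k; here n + δ = 0.12.
Steady-state k*: s·k^0.36 = 0.12·k gives k* = (0.56/0.12)^(1/0.64) ≈ 11.1000.
MPK = 0.36·11.1000^(-0.64) ≈ 0.0771.
MPK < n+δ = 0.12, so the economy is dynamically inefficient (over-saving).

dynamically inefficient; MPK ≈ 0.08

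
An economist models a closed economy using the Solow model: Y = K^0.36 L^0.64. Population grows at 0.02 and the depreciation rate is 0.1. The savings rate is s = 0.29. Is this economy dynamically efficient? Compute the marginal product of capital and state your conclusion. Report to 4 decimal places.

Capital per worker breaks even when investment replaces (n + δ)·k; here n + δ = 0.12.
Steady-state k*: s·k^0.36 = 0.12·k gives k* = (0.29/0.12)^(1/0.64) ≈ 3.9699.
MPK = 0.36·3.9699^(-0.64) ≈ 0.1490.
MPK > n+δ = 0.12, so the economy is dynamically efficient (under-saving).

dynamically efficient; MPK ≈ 0.1490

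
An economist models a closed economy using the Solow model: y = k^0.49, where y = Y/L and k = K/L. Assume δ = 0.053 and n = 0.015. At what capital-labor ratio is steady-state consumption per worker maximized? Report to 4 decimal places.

k_gold ≈ 48.0551

Break-even investment rate: n + δ = 0.015 + 0.053 = 0.068.
Setting f'(k) = n+δ gives 0.49·k^(0.49−1) = 0.068, hence k_gold = (0.49/0.068)^(1/0.51) ≈ 48.0551.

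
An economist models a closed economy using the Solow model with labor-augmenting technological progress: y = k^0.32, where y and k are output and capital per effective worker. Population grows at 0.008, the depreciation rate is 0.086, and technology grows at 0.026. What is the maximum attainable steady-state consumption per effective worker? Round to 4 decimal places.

c_gold ≈ 1.0789

Break-even investment rate: n + g + δ = 0.008 + 0.026 + 0.086 = 0.12.
Maximizing c = f(k) − (n+g+δ)·k gives f'(k) = n+g+δ, i.e. 0.32·k^(0.32−1) = 0.12, so k_gold = (0.32/0.12)^(1/0.68) ≈ 4.2308.
y_gold = 4.2308^0.32 ≈ 1.5866.
c_gold = y_gold − (n+g+δ)·k_gold = 1.5866 − 0.12·4.2308 ≈ 1.0789.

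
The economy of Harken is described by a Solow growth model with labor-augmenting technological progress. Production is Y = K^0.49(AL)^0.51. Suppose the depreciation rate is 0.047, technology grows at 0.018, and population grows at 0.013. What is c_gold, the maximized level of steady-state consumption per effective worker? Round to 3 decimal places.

c_gold ≈ 2.981

n + g + δ = 0.013 + 0.018 + 0.047 = 0.078.
At the golden rule the marginal product of capital equals n+g+δ: 0.49·k^(0.49−1) = 0.078. Solving, k_gold = (0.49/0.078)^(1/0.51) ≈ 36.7202.
y_gold = 36.7202^0.49 ≈ 5.8453.
c_gold = y_gold − (n+g+δ)·k_gold = 5.8453 − 0.078·36.7202 ≈ 2.9811.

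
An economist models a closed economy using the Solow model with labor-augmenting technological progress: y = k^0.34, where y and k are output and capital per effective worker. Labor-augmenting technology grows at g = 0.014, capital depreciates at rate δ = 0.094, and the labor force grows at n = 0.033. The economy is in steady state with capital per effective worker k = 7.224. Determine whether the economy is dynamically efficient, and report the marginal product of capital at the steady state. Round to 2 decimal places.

dynamically inefficient; MPK ≈ 0.09

Break-even investment rate: n + g + δ = 0.033 + 0.014 + 0.094 = 0.141.
MPK = 0.34·k^(0.34−1) = 0.34·7.224^(-0.66) ≈ 0.0922.
MPK < 0.141, so the economy is dynamically inefficient (over-saving).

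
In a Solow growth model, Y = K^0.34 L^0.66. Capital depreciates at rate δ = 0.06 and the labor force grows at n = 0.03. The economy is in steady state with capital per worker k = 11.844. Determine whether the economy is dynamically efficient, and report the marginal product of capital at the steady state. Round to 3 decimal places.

dynamically inefficient; MPK ≈ 0.067

Break-even investment rate: n + δ = 0.03 + 0.06 = 0.09.
MPK = 0.34·k^(0.34−1) = 0.34·11.844^(-0.66) ≈ 0.0665.
MPK < 0.09, so the economy is dynamically inefficient (over-saving).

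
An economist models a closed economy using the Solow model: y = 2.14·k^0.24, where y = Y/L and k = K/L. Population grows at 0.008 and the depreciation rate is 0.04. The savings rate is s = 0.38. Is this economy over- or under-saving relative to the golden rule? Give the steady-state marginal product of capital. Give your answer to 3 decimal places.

Break-even investment rate: n + δ = 0.008 + 0.04 = 0.048.
Steady-state k*: s·A·k^0.24 = 0.048·k gives k* = (0.38·2.14/0.048)^(1/0.76) ≈ 41.4045.
MPK = 0.24·2.14·41.4045^(-0.76) ≈ 0.0303.
MPK < n+δ = 0.048, so the economy is dynamically inefficient (over-saving).

over-saving; MPK ≈ 0.030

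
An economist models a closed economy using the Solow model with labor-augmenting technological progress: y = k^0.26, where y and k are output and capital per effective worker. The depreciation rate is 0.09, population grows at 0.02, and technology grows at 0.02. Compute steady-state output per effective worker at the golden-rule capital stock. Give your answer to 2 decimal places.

The effective depreciation rate is n + g + δ = 0.02 + 0.02 + 0.09 = 0.13.
Golden rule sets MPK = n+g+δ: 0.26·k^(0.26−1) = 0.13, so k_gold = (0.26/0.13)^(1/0.74) ≈ 2.5515.
Output: y_gold = k_gold^0.26 = 2.5515^0.26 ≈ 1.2758.

y_gold ≈ 1.28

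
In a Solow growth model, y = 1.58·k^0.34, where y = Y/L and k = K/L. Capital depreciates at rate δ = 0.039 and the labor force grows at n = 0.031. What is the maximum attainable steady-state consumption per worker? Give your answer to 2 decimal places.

c_gold ≈ 2.98

The effective depreciation rate is n + δ = 0.031 + 0.039 = 0.07.
At the golden rule the marginal product of capital equals n+δ: 0.34·1.58·k^(0.34−1) = 0.07. Solving, k_gold = (0.34·1.58/0.07)^(1/0.66) ≈ 21.9264.
y_gold = 1.58·21.9264^0.34 ≈ 4.5143.
c_gold = y_gold − (n+δ)·k_gold = 4.5143 − 0.07·21.9264 ≈ 2.9794.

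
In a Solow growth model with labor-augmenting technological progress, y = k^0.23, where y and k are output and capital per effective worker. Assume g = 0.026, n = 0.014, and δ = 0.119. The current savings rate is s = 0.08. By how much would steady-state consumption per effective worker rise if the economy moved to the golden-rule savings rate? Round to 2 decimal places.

Break-even investment rate: n + g + δ = 0.014 + 0.026 + 0.119 = 0.159.
Current steady state (s = 0.08): k* = (0.08/0.159)^(1/0.77) ≈ 0.4098, y* = 0.4098^0.23 ≈ 0.8145, c* = (1−0.08)·0.8145 ≈ 0.7493.
At the golden rule the marginal product of capital equals n+g+δ: 0.23·k^(0.23−1) = 0.159. Solving, k_gold = (0.23/0.159)^(1/0.77) ≈ 1.6152.
y_gold = 1.6152^0.23 ≈ 1.1166, c_gold = y_gold − 0.159·k_gold ≈ 0.8598.
Gain: Δc = 0.8598 − 0.7493 ≈ 0.1104.

Δc ≈ 0.11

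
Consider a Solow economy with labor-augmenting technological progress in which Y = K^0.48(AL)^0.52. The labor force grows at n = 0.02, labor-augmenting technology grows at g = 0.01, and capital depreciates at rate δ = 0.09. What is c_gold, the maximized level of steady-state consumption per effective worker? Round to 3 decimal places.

c_gold ≈ 1.870

n + g + δ = 0.02 + 0.01 + 0.09 = 0.12.
At the golden rule the marginal product of capital equals n+g+δ: 0.48·k^(0.48−1) = 0.12. Solving, k_gold = (0.48/0.12)^(1/0.52) ≈ 14.3816.
y_gold = 14.3816^0.48 ≈ 3.5954.
c_gold = y_gold − (n+g+δ)·k_gold = 3.5954 − 0.12·14.3816 ≈ 1.8696.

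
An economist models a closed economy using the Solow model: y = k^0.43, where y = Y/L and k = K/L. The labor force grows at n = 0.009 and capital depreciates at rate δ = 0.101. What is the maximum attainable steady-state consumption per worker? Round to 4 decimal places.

c_gold ≈ 1.5941

Break-even investment rate: n + δ = 0.009 + 0.101 = 0.11.
At the golden rule the marginal product of capital equals n+δ: 0.43·k^(0.43−1) = 0.11. Solving, k_gold = (0.43/0.11)^(1/0.57) ≈ 10.9328.
y_gold = 10.9328^0.43 ≈ 2.7968.
c_gold = y_gold − (n+δ)·k_gold = 2.7968 − 0.11·10.9328 ≈ 1.5941.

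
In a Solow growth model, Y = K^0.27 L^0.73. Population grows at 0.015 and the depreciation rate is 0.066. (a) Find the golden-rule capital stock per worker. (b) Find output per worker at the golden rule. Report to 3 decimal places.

(a) k_gold ≈ 5.203; (b) y_gold ≈ 1.561

Break-even investment rate: n + δ = 0.015 + 0.066 = 0.081.
At the golden rule the marginal product of capital equals n+δ: 0.27·k^(0.27−1) = 0.081. Solving, k_gold = (0.27/0.081)^(1/0.73) ≈ 5.2032.
y_gold = 5.2032^0.27 ≈ 1.5610.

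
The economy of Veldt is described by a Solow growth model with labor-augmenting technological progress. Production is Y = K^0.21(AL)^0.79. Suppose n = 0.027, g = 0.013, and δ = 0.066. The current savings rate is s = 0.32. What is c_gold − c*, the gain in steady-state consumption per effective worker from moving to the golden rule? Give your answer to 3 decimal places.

The effective depreciation rate is n + g + δ = 0.027 + 0.013 + 0.066 = 0.106.
Current steady state (s = 0.32): k* = (0.32/0.106)^(1/0.79) ≈ 4.0495, y* = 4.0495^0.21 ≈ 1.3414, c* = (1−0.32)·1.3414 ≈ 0.9121.
At the golden rule the marginal product of capital equals n+g+δ: 0.21·k^(0.21−1) = 0.106. Solving, k_gold = (0.21/0.106)^(1/0.79) ≈ 2.3760.
y_gold = 2.3760^0.21 ≈ 1.1993, c_gold = y_gold − 0.106·k_gold ≈ 0.9474.
Gain: Δc = 0.9474 − 0.9121 ≈ 0.0353.

Δc ≈ 0.035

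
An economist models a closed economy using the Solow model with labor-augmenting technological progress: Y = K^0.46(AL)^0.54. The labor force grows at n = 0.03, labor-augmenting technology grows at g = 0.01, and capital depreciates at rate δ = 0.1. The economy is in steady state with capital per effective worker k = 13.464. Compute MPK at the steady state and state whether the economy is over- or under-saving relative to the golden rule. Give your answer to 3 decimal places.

Capital per effective worker breaks even when investment replaces (n + g + δ)·k; here n + g + δ = 0.14.
MPK = 0.46·k^(0.46−1) = 0.46·13.464^(-0.54) ≈ 0.1130.
MPK < 0.14, so the economy is dynamically inefficient (over-saving).

over-saving; MPK ≈ 0.113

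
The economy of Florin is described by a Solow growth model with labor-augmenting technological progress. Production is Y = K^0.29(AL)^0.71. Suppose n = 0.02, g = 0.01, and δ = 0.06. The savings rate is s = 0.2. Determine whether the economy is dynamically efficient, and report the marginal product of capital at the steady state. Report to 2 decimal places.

dynamically efficient; MPK ≈ 0.13

n + g + δ = 0.02 + 0.01 + 0.06 = 0.09.
Steady-state k*: s·k^0.29 = 0.09·k gives k* = (0.2/0.09)^(1/0.71) ≈ 3.0792.
MPK = 0.29·3.0792^(-0.71) ≈ 0.1305.
MPK > n+g+δ = 0.09, so the economy is dynamically efficient (under-saving).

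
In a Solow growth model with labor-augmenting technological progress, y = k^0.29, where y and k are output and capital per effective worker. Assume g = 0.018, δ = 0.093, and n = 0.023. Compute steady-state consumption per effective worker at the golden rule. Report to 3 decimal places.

Capital per effective worker breaks even when investment replaces (n + g + δ)·k; here n + g + δ = 0.134.
Golden rule sets MPK = n+g+δ: 0.29·k^(0.29−1) = 0.134, so k_gold = (0.29/0.134)^(1/0.71) ≈ 2.9665.
y_gold = 2.9665^0.29 ≈ 1.3707.
c_gold = y_gold − (n+g+δ)·k_gold = 1.3707 − 0.134·2.9665 ≈ 0.9732.

c_gold ≈ 0.973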